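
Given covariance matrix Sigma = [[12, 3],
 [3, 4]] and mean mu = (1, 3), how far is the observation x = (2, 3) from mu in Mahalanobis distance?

Step 1 — centre the observation: (x - mu) = (1, 0).

Step 2 — invert Sigma. det(Sigma) = 12·4 - (3)² = 39.
  Sigma^{-1} = (1/det) · [[d, -b], [-b, a]] = [[0.1026, -0.0769],
 [-0.0769, 0.3077]].

Step 3 — form the quadratic (x - mu)^T · Sigma^{-1} · (x - mu):
  Sigma^{-1} · (x - mu) = (0.1026, -0.0769).
  (x - mu)^T · [Sigma^{-1} · (x - mu)] = (1)·(0.1026) + (0)·(-0.0769) = 0.1026.

Step 4 — take square root: d = √(0.1026) ≈ 0.3203.

d(x, mu) = √(0.1026) ≈ 0.3203


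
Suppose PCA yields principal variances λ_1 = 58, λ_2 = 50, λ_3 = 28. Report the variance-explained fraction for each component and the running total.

Step 1 — total variance = trace(Sigma) = Σ λ_i = 58 + 50 + 28 = 136.

Step 2 — fraction explained by component i = λ_i / Σ λ:
  PC1: 58/136 = 0.4265
  PC2: 50/136 = 0.3676
  PC3: 28/136 = 0.2059

Step 3 — cumulative fraction after k components = (λ_1 + ... + λ_k) / Σ λ:
  k = 1: 58/136 = 0.4265
  k = 2: (58 + 50)/136 = 108/136 = 0.7941
  k = 3: (58 + 50 + 28)/136 = 136/136 = 1

Summary (fraction, with percent):

explained: PC1 0.4265 (42.65%), PC2 0.3676 (36.76%), PC3 0.2059 (20.59%);  cumulative: 0.4265, 0.7941, 1


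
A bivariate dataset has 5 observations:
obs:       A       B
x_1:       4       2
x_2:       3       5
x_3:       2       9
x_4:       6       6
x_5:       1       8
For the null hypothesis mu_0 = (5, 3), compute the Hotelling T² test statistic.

Step 1 — sample mean vector:
  mean(A) = (4 + 3 + 2 + 6 + 1) / 5 = 16/5 = 3.2
  mean(B) = (2 + 5 + 9 + 6 + 8) / 5 = 30/5 = 6
  x̄ = (3.2, 6),  deviation x̄ - mu_0 = (3.2, 6) - (5, 3) = (-1.8, 3).

Step 2 — sample covariance matrix, S[i,j] = (1/(n-1)) · Σ_k (x_{k,i} - mean_i) · (x_{k,j} - mean_j), divisor n-1 = 4:
  S[A,A] = ((0.8)·(0.8) + (-0.2)·(-0.2) + (-1.2)·(-1.2) + (2.8)·(2.8) + (-2.2)·(-2.2)) / 4 = 14.8/4 = 3.7
  S[A,B] = ((0.8)·(-4) + (-0.2)·(-1) + (-1.2)·(3) + (2.8)·(0) + (-2.2)·(2)) / 4 = -11/4 = -2.75
  S[B,B] = ((-4)·(-4) + (-1)·(-1) + (3)·(3) + (0)·(0) + (2)·(2)) / 4 = 30/4 = 7.5
  S = [[3.7, -2.75],
 [-2.75, 7.5]].

Step 3 — invert S. det(S) = 3.7·7.5 - (-2.75)² = 20.1875.
  S^{-1} = (1/det) · [[d, -b], [-b, a]] = [[0.3715, 0.1362],
 [0.1362, 0.1833]].

Step 4 — quadratic form (x̄ - mu_0)^T · S^{-1} · (x̄ - mu_0):
  S^{-1} · (x̄ - mu_0) = (-0.2601, 0.3046),
  (x̄ - mu_0)^T · [...] = (-1.8)·(-0.2601) + (3)·(0.3046) = 1.382.

Step 5 — scale by n: T² = 5 · 1.382 = 6.9102.

T² ≈ 6.9102


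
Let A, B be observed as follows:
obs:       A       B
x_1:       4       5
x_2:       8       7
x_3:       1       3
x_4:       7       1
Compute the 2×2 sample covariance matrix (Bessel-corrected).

Step 1 — column means:
  mean(A) = (4 + 8 + 1 + 7) / 4 = 20/4 = 5
  mean(B) = (5 + 7 + 3 + 1) / 4 = 16/4 = 4

Step 2 — sample covariance S[i,j] = (1/(n-1)) · Σ_k (x_{k,i} - mean_i) · (x_{k,j} - mean_j), with n-1 = 3.
  S[A,A] = ((-1)·(-1) + (3)·(3) + (-4)·(-4) + (2)·(2)) / 3 = 30/3 = 10
  S[A,B] = ((-1)·(1) + (3)·(3) + (-4)·(-1) + (2)·(-3)) / 3 = 6/3 = 2
  S[B,B] = ((1)·(1) + (3)·(3) + (-1)·(-1) + (-3)·(-3)) / 3 = 20/3 = 6.6667

S is symmetric (S[j,i] = S[i,j]). Assembling:

S = [[10, 2],
 [2, 6.6667]]


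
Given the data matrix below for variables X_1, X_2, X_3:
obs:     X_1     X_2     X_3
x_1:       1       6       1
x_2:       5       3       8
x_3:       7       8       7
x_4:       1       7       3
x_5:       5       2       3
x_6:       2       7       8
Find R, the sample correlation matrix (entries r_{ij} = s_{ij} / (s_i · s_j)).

Step 1 — column means:
  mean(X_1) = (1 + 5 + 7 + 1 + 5 + 2) / 6 = 21/6 = 3.5
  mean(X_2) = (6 + 3 + 8 + 7 + 2 + 7) / 6 = 33/6 = 5.5
  mean(X_3) = (1 + 8 + 7 + 3 + 3 + 8) / 6 = 30/6 = 5

Step 2 — sample variances and covariances s[i,j] = (1/(n-1)) · Σ_k (x_{k,i} - mean_i) · (x_{k,j} - mean_j), with n-1 = 5:
  s[X_1,X_1] = ((-2.5)·(-2.5) + (1.5)·(1.5) + (3.5)·(3.5) + (-2.5)·(-2.5) + (1.5)·(1.5) + (-1.5)·(-1.5)) / 5 = 31.5/5 = 6.3
  s[X_1,X_2] = ((-2.5)·(0.5) + (1.5)·(-2.5) + (3.5)·(2.5) + (-2.5)·(1.5) + (1.5)·(-3.5) + (-1.5)·(1.5)) / 5 = -7.5/5 = -1.5
  s[X_1,X_3] = ((-2.5)·(-4) + (1.5)·(3) + (3.5)·(2) + (-2.5)·(-2) + (1.5)·(-2) + (-1.5)·(3)) / 5 = 19/5 = 3.8
  s[X_2,X_2] = ((0.5)·(0.5) + (-2.5)·(-2.5) + (2.5)·(2.5) + (1.5)·(1.5) + (-3.5)·(-3.5) + (1.5)·(1.5)) / 5 = 29.5/5 = 5.9
  s[X_2,X_3] = ((0.5)·(-4) + (-2.5)·(3) + (2.5)·(2) + (1.5)·(-2) + (-3.5)·(-2) + (1.5)·(3)) / 5 = 4/5 = 0.8
  s[X_3,X_3] = ((-4)·(-4) + (3)·(3) + (2)·(2) + (-2)·(-2) + (-2)·(-2) + (3)·(3)) / 5 = 46/5 = 9.2
  Sample standard deviations s_i = √(s[i,i]):
  s(X_1) = √(6.3) = 2.51
  s(X_2) = √(5.9) = 2.429
  s(X_3) = √(9.2) = 3.0332

Step 3 — r_{ij} = s_{ij} / (s_i · s_j):
  r[X_1,X_1] = 1 (diagonal).
  r[X_1,X_2] = -1.5 / (2.51 · 2.429) = -1.5 / 6.0967 = -0.246
  r[X_1,X_3] = 3.8 / (2.51 · 3.0332) = 3.8 / 7.6131 = 0.4991
  r[X_2,X_2] = 1 (diagonal).
  r[X_2,X_3] = 0.8 / (2.429 · 3.0332) = 0.8 / 7.3675 = 0.1086
  r[X_3,X_3] = 1 (diagonal).

R is symmetric with unit diagonal. Assembling:

R = [[1, -0.246, 0.4991],
 [-0.246, 1, 0.1086],
 [0.4991, 0.1086, 1]]


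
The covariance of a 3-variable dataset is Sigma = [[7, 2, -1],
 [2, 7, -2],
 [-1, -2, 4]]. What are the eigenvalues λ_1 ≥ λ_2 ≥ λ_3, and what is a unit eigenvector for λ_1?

Step 1 — characteristic polynomial p(λ) = det(λI - Sigma) = λ³ - tr·λ² + c_1·λ - det, where tr = trace, c_1 = sum of the principal 2×2 minors, det = det(Sigma):
  tr = 7 + 7 + 4 = 18,
  c_1 = (7·7 - (2)²) + (7·4 - (-1)²) + (7·4 - (-2)²) = 45 + 27 + 24 = 96,
  det = 7·(7·4 - (-2)²) - (2)·((2)·4 - (-2)·(-1)) + (-1)·((2)·(-2) - 7·(-1)) = 7·(24) - (2)·(6) + (-1)·(3) = 153.
  So p(λ) = λ³ - 18λ² + 96λ - 153.
Step 2 — look for an integer root (rational root theorem: any rational root is an integer divisor of 153). Testing λ = 3:
  p(3) = 27 - 162 + 288 - 153 = 0  ✓
  Dividing out (λ - 3): p(λ) = (λ - 3)(λ² - 15λ + 51).
Step 3 — remaining eigenvalues from the quadratic λ² - 15λ + 51 = 0:
  Δ = 15² - 4·51 = 225 - 204 = 21,  λ = (15 ± √21)/2 = (15 ± 4.5826)/2 ≈ 9.7913 or 5.2087.
  Sorted: λ_1 = 9.7913,  λ_2 = 5.2087,  λ_3 = 3  (check: sum = 18 = tr ✓).

Step 4 — unit eigenvector for λ_1 ≈ 9.7913: v spans the null space of (Sigma - λ_1 I), whose rows are
  r_1 = (-2.7913, 2, -1),  r_2 = (2, -2.7913, -2),  r_3 = (-1, -2, -5.7913).
  v is orthogonal to every row, so take v ∝ r_1 × r_2 = ((2)·(-2) - (-1)·(-2.7913), (-1)·(2) - (-2.7913)·(-2), (-2.7913)·(-2.7913) - (2)·(2)) ≈ (-6.7913, -7.5826, 3.7913).
  Rescale (multiply by -1 so the first nonzero entry is positive): u = (6.7913, 7.5826, -3.7913).
  ||u|| = √((6.7913)² + (7.5826)² + (-3.7913)²) = √(117.9909) ≈ 10.8624,  v_1 = u/||u|| ≈ (0.6252, 0.6981, -0.349) (||v_1|| = 1).

λ_1 = 9.7913,  λ_2 = 5.2087,  λ_3 = 3;  v_1 ≈ (0.6252, 0.6981, -0.349)


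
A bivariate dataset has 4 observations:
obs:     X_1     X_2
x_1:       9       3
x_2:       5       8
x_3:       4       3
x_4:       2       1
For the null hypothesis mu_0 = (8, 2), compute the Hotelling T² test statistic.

Step 1 — sample mean vector:
  mean(X_1) = (9 + 5 + 4 + 2) / 4 = 20/4 = 5
  mean(X_2) = (3 + 8 + 3 + 1) / 4 = 15/4 = 3.75
  x̄ = (5, 3.75),  deviation x̄ - mu_0 = (5, 3.75) - (8, 2) = (-3, 1.75).

Step 2 — sample covariance matrix, S[i,j] = (1/(n-1)) · Σ_k (x_{k,i} - mean_i) · (x_{k,j} - mean_j), divisor n-1 = 3:
  S[X_1,X_1] = ((4)·(4) + (0)·(0) + (-1)·(-1) + (-3)·(-3)) / 3 = 26/3 = 8.6667
  S[X_1,X_2] = ((4)·(-0.75) + (0)·(4.25) + (-1)·(-0.75) + (-3)·(-2.75)) / 3 = 6/3 = 2
  S[X_2,X_2] = ((-0.75)·(-0.75) + (4.25)·(4.25) + (-0.75)·(-0.75) + (-2.75)·(-2.75)) / 3 = 26.75/3 = 8.9167
  S = [[8.6667, 2],
 [2, 8.9167]].

Step 3 — invert S. det(S) = 8.6667·8.9167 - (2)² = 73.2778.
  S^{-1} = (1/det) · [[d, -b], [-b, a]] = [[0.1217, -0.0273],
 [-0.0273, 0.1183]].

Step 4 — quadratic form (x̄ - mu_0)^T · S^{-1} · (x̄ - mu_0):
  S^{-1} · (x̄ - mu_0) = (-0.4128, 0.2889),
  (x̄ - mu_0)^T · [...] = (-3)·(-0.4128) + (1.75)·(0.2889) = 1.7439.

Step 5 — scale by n: T² = 4 · 1.7439 = 6.9757.

T² ≈ 6.9757


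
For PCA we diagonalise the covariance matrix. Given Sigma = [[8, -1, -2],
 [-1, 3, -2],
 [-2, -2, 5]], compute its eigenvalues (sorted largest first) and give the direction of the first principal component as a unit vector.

Step 1 — characteristic polynomial p(λ) = det(λI - Sigma) = λ³ - tr·λ² + c_1·λ - det, where tr = trace, c_1 = sum of the principal 2×2 minors, det = det(Sigma):
  tr = 8 + 3 + 5 = 16,
  c_1 = (8·3 - (-1)²) + (8·5 - (-2)²) + (3·5 - (-2)²) = 23 + 36 + 11 = 70,
  det = 8·(3·5 - (-2)²) - (-1)·((-1)·5 - (-2)·(-2)) + (-2)·((-1)·(-2) - 3·(-2)) = 8·(11) - (-1)·(-9) + (-2)·(8) = 63.
  So p(λ) = λ³ - 16λ² + 70λ - 63.
Step 2 — look for an integer root (rational root theorem: any rational root is an integer divisor of 63). Testing λ = 9:
  p(9) = 729 - 1296 + 630 - 63 = 0  ✓
  Dividing out (λ - 9): p(λ) = (λ - 9)(λ² - 7λ + 7).
Step 3 — remaining eigenvalues from the quadratic λ² - 7λ + 7 = 0:
  Δ = 7² - 4·7 = 49 - 28 = 21,  λ = (7 ± √21)/2 = (7 ± 4.5826)/2 ≈ 5.7913 or 1.2087.
  Sorted: λ_1 = 9,  λ_2 = 5.7913,  λ_3 = 1.2087  (check: sum = 16 = tr ✓).

Step 4 — unit eigenvector for λ_1 = 9: v spans the null space of (Sigma - λ_1 I), whose rows are
  r_1 = (-1, -1, -2),  r_2 = (-1, -6, -2),  r_3 = (-2, -2, -4).
  v is orthogonal to every row, so take v ∝ r_1 × r_2 = ((-1)·(-2) - (-2)·(-6), (-2)·(-1) - (-1)·(-2), (-1)·(-6) - (-1)·(-1)) = (-10, 0, 5).
  Rescale (divide by 5; multiply by -1 so the first nonzero entry is positive): u = (2, 0, -1).
  ||u|| = √((2)² + (0)² + (-1)²) = √(5) ≈ 2.2361,  v_1 = u/||u|| ≈ (0.8944, 0, -0.4472) (||v_1|| = 1).

λ_1 = 9,  λ_2 = 5.7913,  λ_3 = 1.2087;  v_1 ≈ (0.8944, 0, -0.4472)


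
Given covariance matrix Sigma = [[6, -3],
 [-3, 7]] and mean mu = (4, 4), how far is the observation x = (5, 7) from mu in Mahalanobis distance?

Step 1 — centre the observation: (x - mu) = (1, 3).

Step 2 — invert Sigma. det(Sigma) = 6·7 - (-3)² = 33.
  Sigma^{-1} = (1/det) · [[d, -b], [-b, a]] = [[0.2121, 0.0909],
 [0.0909, 0.1818]].

Step 3 — form the quadratic (x - mu)^T · Sigma^{-1} · (x - mu):
  Sigma^{-1} · (x - mu) = (0.4848, 0.6364).
  (x - mu)^T · [Sigma^{-1} · (x - mu)] = (1)·(0.4848) + (3)·(0.6364) = 2.3939.

Step 4 — take square root: d = √(2.3939) ≈ 1.5472.

d(x, mu) = √(2.3939) ≈ 1.5472


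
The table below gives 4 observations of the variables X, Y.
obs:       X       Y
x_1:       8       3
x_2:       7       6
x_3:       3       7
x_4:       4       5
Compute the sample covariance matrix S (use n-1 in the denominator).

Step 1 — column means:
  mean(X) = (8 + 7 + 3 + 4) / 4 = 22/4 = 5.5
  mean(Y) = (3 + 6 + 7 + 5) / 4 = 21/4 = 5.25

Step 2 — sample covariance S[i,j] = (1/(n-1)) · Σ_k (x_{k,i} - mean_i) · (x_{k,j} - mean_j), with n-1 = 3.
  S[X,X] = ((2.5)·(2.5) + (1.5)·(1.5) + (-2.5)·(-2.5) + (-1.5)·(-1.5)) / 3 = 17/3 = 5.6667
  S[X,Y] = ((2.5)·(-2.25) + (1.5)·(0.75) + (-2.5)·(1.75) + (-1.5)·(-0.25)) / 3 = -8.5/3 = -2.8333
  S[Y,Y] = ((-2.25)·(-2.25) + (0.75)·(0.75) + (1.75)·(1.75) + (-0.25)·(-0.25)) / 3 = 8.75/3 = 2.9167

S is symmetric (S[j,i] = S[i,j]). Assembling:

S = [[5.6667, -2.8333],
 [-2.8333, 2.9167]]


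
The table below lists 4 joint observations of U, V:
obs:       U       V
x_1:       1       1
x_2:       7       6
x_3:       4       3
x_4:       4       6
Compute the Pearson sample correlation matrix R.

Step 1 — column means:
  mean(U) = (1 + 7 + 4 + 4) / 4 = 16/4 = 4
  mean(V) = (1 + 6 + 3 + 6) / 4 = 16/4 = 4

Step 2 — sample variances and covariances s[i,j] = (1/(n-1)) · Σ_k (x_{k,i} - mean_i) · (x_{k,j} - mean_j), with n-1 = 3:
  s[U,U] = ((-3)·(-3) + (3)·(3) + (0)·(0) + (0)·(0)) / 3 = 18/3 = 6
  s[U,V] = ((-3)·(-3) + (3)·(2) + (0)·(-1) + (0)·(2)) / 3 = 15/3 = 5
  s[V,V] = ((-3)·(-3) + (2)·(2) + (-1)·(-1) + (2)·(2)) / 3 = 18/3 = 6
  Sample standard deviations s_i = √(s[i,i]):
  s(U) = √(6) = 2.4495
  s(V) = √(6) = 2.4495

Step 3 — r_{ij} = s_{ij} / (s_i · s_j):
  r[U,U] = 1 (diagonal).
  r[U,V] = 5 / (2.4495 · 2.4495) = 5 / 6 = 0.8333
  r[V,V] = 1 (diagonal).

R is symmetric with unit diagonal. Assembling:

R = [[1, 0.8333],
 [0.8333, 1]]


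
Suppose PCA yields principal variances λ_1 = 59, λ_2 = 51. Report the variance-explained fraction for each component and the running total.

Step 1 — total variance = trace(Sigma) = Σ λ_i = 59 + 51 = 110.

Step 2 — fraction explained by component i = λ_i / Σ λ:
  PC1: 59/110 = 0.5364
  PC2: 51/110 = 0.4636

Step 3 — cumulative fraction after k components = (λ_1 + ... + λ_k) / Σ λ:
  k = 1: 59/110 = 0.5364
  k = 2: (59 + 51)/110 = 110/110 = 1

Summary (fraction, with percent):

explained: PC1 0.5364 (53.64%), PC2 0.4636 (46.36%);  cumulative: 0.5364, 1


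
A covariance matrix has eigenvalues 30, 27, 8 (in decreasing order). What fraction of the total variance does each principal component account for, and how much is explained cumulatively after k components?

Step 1 — total variance = trace(Sigma) = Σ λ_i = 30 + 27 + 8 = 65.

Step 2 — fraction explained by component i = λ_i / Σ λ:
  PC1: 30/65 = 0.4615
  PC2: 27/65 = 0.4154
  PC3: 8/65 = 0.1231

Step 3 — cumulative fraction after k components = (λ_1 + ... + λ_k) / Σ λ:
  k = 1: 30/65 = 0.4615
  k = 2: (30 + 27)/65 = 57/65 = 0.8769
  k = 3: (30 + 27 + 8)/65 = 65/65 = 1

Summary (fraction, with percent):

explained: PC1 0.4615 (46.15%), PC2 0.4154 (41.54%), PC3 0.1231 (12.31%);  cumulative: 0.4615, 0.8769, 1


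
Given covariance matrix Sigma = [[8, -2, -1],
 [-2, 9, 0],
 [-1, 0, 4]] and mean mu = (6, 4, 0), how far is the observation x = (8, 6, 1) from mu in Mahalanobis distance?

Step 1 — centre the observation: (x - mu) = (2, 2, 1).

Step 2 — invert Sigma (cofactor / det for 3×3, or solve directly):
  Sigma^{-1} = [[0.1369, 0.0304, 0.0342],
 [0.0304, 0.1179, 0.0076],
 [0.0342, 0.0076, 0.2586]].

Step 3 — form the quadratic (x - mu)^T · Sigma^{-1} · (x - mu):
  Sigma^{-1} · (x - mu) = (0.3688, 0.3042, 0.3422).
  (x - mu)^T · [Sigma^{-1} · (x - mu)] = (2)·(0.3688) + (2)·(0.3042) + (1)·(0.3422) = 1.6882.

Step 4 — take square root: d = √(1.6882) ≈ 1.2993.

d(x, mu) = √(1.6882) ≈ 1.2993


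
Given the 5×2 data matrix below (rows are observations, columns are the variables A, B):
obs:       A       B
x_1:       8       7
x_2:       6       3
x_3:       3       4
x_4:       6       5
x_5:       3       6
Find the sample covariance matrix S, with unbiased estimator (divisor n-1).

Step 1 — column means:
  mean(A) = (8 + 6 + 3 + 6 + 3) / 5 = 26/5 = 5.2
  mean(B) = (7 + 3 + 4 + 5 + 6) / 5 = 25/5 = 5

Step 2 — sample covariance S[i,j] = (1/(n-1)) · Σ_k (x_{k,i} - mean_i) · (x_{k,j} - mean_j), with n-1 = 4.
  S[A,A] = ((2.8)·(2.8) + (0.8)·(0.8) + (-2.2)·(-2.2) + (0.8)·(0.8) + (-2.2)·(-2.2)) / 4 = 18.8/4 = 4.7
  S[A,B] = ((2.8)·(2) + (0.8)·(-2) + (-2.2)·(-1) + (0.8)·(0) + (-2.2)·(1)) / 4 = 4/4 = 1
  S[B,B] = ((2)·(2) + (-2)·(-2) + (-1)·(-1) + (0)·(0) + (1)·(1)) / 4 = 10/4 = 2.5

S is symmetric (S[j,i] = S[i,j]). Assembling:

S = [[4.7, 1],
 [1, 2.5]]


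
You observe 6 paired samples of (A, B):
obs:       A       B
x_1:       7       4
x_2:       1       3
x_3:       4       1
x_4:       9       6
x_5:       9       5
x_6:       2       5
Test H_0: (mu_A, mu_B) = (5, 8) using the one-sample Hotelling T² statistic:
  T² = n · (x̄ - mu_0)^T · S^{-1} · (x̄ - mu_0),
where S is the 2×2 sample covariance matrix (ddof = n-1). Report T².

Step 1 — sample mean vector:
  mean(A) = (7 + 1 + 4 + 9 + 9 + 2) / 6 = 32/6 = 5.3333
  mean(B) = (4 + 3 + 1 + 6 + 5 + 5) / 6 = 24/6 = 4
  x̄ = (5.3333, 4),  deviation x̄ - mu_0 = (5.3333, 4) - (5, 8) = (0.3333, -4).

Step 2 — sample covariance matrix, S[i,j] = (1/(n-1)) · Σ_k (x_{k,i} - mean_i) · (x_{k,j} - mean_j), divisor n-1 = 5:
  S[A,A] = ((1.6667)·(1.6667) + (-4.3333)·(-4.3333) + (-1.3333)·(-1.3333) + (3.6667)·(3.6667) + (3.6667)·(3.6667) + (-3.3333)·(-3.3333)) / 5 = 61.3333/5 = 12.2667
  S[A,B] = ((1.6667)·(0) + (-4.3333)·(-1) + (-1.3333)·(-3) + (3.6667)·(2) + (3.6667)·(1) + (-3.3333)·(1)) / 5 = 16/5 = 3.2
  S[B,B] = ((0)·(0) + (-1)·(-1) + (-3)·(-3) + (2)·(2) + (1)·(1) + (1)·(1)) / 5 = 16/5 = 3.2
  S = [[12.2667, 3.2],
 [3.2, 3.2]].

Step 3 — invert S. det(S) = 12.2667·3.2 - (3.2)² = 29.0133.
  S^{-1} = (1/det) · [[d, -b], [-b, a]] = [[0.1103, -0.1103],
 [-0.1103, 0.4228]].

Step 4 — quadratic form (x̄ - mu_0)^T · S^{-1} · (x̄ - mu_0):
  S^{-1} · (x̄ - mu_0) = (0.4779, -1.7279),
  (x̄ - mu_0)^T · [...] = (0.3333)·(0.4779) + (-4)·(-1.7279) = 7.0711.

Step 5 — scale by n: T² = 6 · 7.0711 = 42.4265.

T² ≈ 42.4265


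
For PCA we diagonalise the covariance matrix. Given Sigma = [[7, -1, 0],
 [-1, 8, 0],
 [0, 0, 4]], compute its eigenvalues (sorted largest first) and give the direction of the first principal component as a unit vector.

Step 1 — characteristic polynomial p(λ) = det(λI - Sigma) = λ³ - tr·λ² + c_1·λ - det, where tr = trace, c_1 = sum of the principal 2×2 minors, det = det(Sigma):
  tr = 7 + 8 + 4 = 19,
  c_1 = (7·8 - (-1)²) + (7·4 - (0)²) + (8·4 - (0)²) = 55 + 28 + 32 = 115,
  det = 7·(8·4 - (0)²) - (-1)·((-1)·4 - (0)·(0)) + (0)·((-1)·(0) - 8·(0)) = 7·(32) - (-1)·(-4) + (0)·(0) = 220.
  So p(λ) = λ³ - 19λ² + 115λ - 220.
Step 2 — look for an integer root (rational root theorem: any rational root is an integer divisor of 220). Testing λ = 4:
  p(4) = 64 - 304 + 460 - 220 = 0  ✓
  Dividing out (λ - 4): p(λ) = (λ - 4)(λ² - 15λ + 55).
Step 3 — remaining eigenvalues from the quadratic λ² - 15λ + 55 = 0:
  Δ = 15² - 4·55 = 225 - 220 = 5,  λ = (15 ± √5)/2 = (15 ± 2.2361)/2 ≈ 8.618 or 6.382.
  Sorted: λ_1 = 8.618,  λ_2 = 6.382,  λ_3 = 4  (check: sum = 19 = tr ✓).

Step 4 — unit eigenvector for λ_1 ≈ 8.618: v spans the null space of (Sigma - λ_1 I), whose rows are
  r_1 = (-1.618, -1, 0),  r_2 = (-1, -0.618, 0),  r_3 = (0, 0, -4.618).
  v is orthogonal to every row, so take v ∝ r_1 × r_3 = ((-1)·(-4.618) - (0)·(0), (0)·(0) - (-1.618)·(-4.618), (-1.618)·(0) - (-1)·(0)) ≈ (4.618, -7.4721, 0).
  Let u = (4.618, -7.4721, 0).
  ||u|| = √((4.618)² + (-7.4721)² + (0)²) = √(77.1591) ≈ 8.784,  v_1 = u/||u|| ≈ (0.5257, -0.8507, 0) (||v_1|| = 1).

λ_1 = 8.618,  λ_2 = 6.382,  λ_3 = 4;  v_1 ≈ (0.5257, -0.8507, 0)


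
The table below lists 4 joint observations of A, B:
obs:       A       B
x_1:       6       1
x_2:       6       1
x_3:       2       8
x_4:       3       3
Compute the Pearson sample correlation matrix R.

Step 1 — column means:
  mean(A) = (6 + 6 + 2 + 3) / 4 = 17/4 = 4.25
  mean(B) = (1 + 1 + 8 + 3) / 4 = 13/4 = 3.25

Step 2 — sample variances and covariances s[i,j] = (1/(n-1)) · Σ_k (x_{k,i} - mean_i) · (x_{k,j} - mean_j), with n-1 = 3:
  s[A,A] = ((1.75)·(1.75) + (1.75)·(1.75) + (-2.25)·(-2.25) + (-1.25)·(-1.25)) / 3 = 12.75/3 = 4.25
  s[A,B] = ((1.75)·(-2.25) + (1.75)·(-2.25) + (-2.25)·(4.75) + (-1.25)·(-0.25)) / 3 = -18.25/3 = -6.0833
  s[B,B] = ((-2.25)·(-2.25) + (-2.25)·(-2.25) + (4.75)·(4.75) + (-0.25)·(-0.25)) / 3 = 32.75/3 = 10.9167
  Sample standard deviations s_i = √(s[i,i]):
  s(A) = √(4.25) = 2.0616
  s(B) = √(10.9167) = 3.304

Step 3 — r_{ij} = s_{ij} / (s_i · s_j):
  r[A,A] = 1 (diagonal).
  r[A,B] = -6.0833 / (2.0616 · 3.304) = -6.0833 / 6.8114 = -0.8931
  r[B,B] = 1 (diagonal).

R is symmetric with unit diagonal. Assembling:

R = [[1, -0.8931],
 [-0.8931, 1]]


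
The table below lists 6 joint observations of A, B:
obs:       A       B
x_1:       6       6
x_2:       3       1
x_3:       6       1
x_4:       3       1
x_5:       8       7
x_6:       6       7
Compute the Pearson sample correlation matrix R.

Step 1 — column means:
  mean(A) = (6 + 3 + 6 + 3 + 8 + 6) / 6 = 32/6 = 5.3333
  mean(B) = (6 + 1 + 1 + 1 + 7 + 7) / 6 = 23/6 = 3.8333

Step 2 — sample variances and covariances s[i,j] = (1/(n-1)) · Σ_k (x_{k,i} - mean_i) · (x_{k,j} - mean_j), with n-1 = 5:
  s[A,A] = ((0.6667)·(0.6667) + (-2.3333)·(-2.3333) + (0.6667)·(0.6667) + (-2.3333)·(-2.3333) + (2.6667)·(2.6667) + (0.6667)·(0.6667)) / 5 = 19.3333/5 = 3.8667
  s[A,B] = ((0.6667)·(2.1667) + (-2.3333)·(-2.8333) + (0.6667)·(-2.8333) + (-2.3333)·(-2.8333) + (2.6667)·(3.1667) + (0.6667)·(3.1667)) / 5 = 23.3333/5 = 4.6667
  s[B,B] = ((2.1667)·(2.1667) + (-2.8333)·(-2.8333) + (-2.8333)·(-2.8333) + (-2.8333)·(-2.8333) + (3.1667)·(3.1667) + (3.1667)·(3.1667)) / 5 = 48.8333/5 = 9.7667
  Sample standard deviations s_i = √(s[i,i]):
  s(A) = √(3.8667) = 1.9664
  s(B) = √(9.7667) = 3.1252

Step 3 — r_{ij} = s_{ij} / (s_i · s_j):
  r[A,A] = 1 (diagonal).
  r[A,B] = 4.6667 / (1.9664 · 3.1252) = 4.6667 / 6.1453 = 0.7594
  r[B,B] = 1 (diagonal).

R is symmetric with unit diagonal. Assembling:

R = [[1, 0.7594],
 [0.7594, 1]]


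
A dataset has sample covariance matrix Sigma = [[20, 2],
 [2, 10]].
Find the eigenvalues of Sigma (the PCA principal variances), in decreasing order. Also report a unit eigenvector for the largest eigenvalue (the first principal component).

Step 1 — characteristic polynomial of 2×2 Sigma:
  det(Sigma - λI) = λ² - trace · λ + det = 0.
  trace = 20 + 10 = 30, det = 20·10 - (2)² = 196.
Step 2 — discriminant:
  Δ = trace² - 4·det = 900 - 784 = 116.
Step 3 — eigenvalues:
  λ = (trace ± √Δ)/2 = (30 ± 10.7703)/2,
  λ_1 = 20.3852,  λ_2 = 9.6148.

Step 4 — unit eigenvector for λ_1: solve (Sigma - λ_1 I)v = 0. First row:
  (20 - 20.3852)·v_x + (2)·v_y = 0, i.e. (-0.3852)·v_x + (2)·v_y = 0,
  so v ∝ (b, λ_1 - a) = (2, 0.3852) = u.
  ||u|| = √((2)² + (0.3852)²) = √(4.1484) ≈ 2.0368,
  v_1 = u/||u|| ≈ (0.982, 0.1891) (||v_1|| = 1).

λ_1 = 20.3852,  λ_2 = 9.6148;  v_1 ≈ (0.982, 0.1891)


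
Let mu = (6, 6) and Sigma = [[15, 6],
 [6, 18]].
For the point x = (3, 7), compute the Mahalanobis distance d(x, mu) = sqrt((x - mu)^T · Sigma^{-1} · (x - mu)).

Step 1 — centre the observation: (x - mu) = (-3, 1).

Step 2 — invert Sigma. det(Sigma) = 15·18 - (6)² = 234.
  Sigma^{-1} = (1/det) · [[d, -b], [-b, a]] = [[0.0769, -0.0256],
 [-0.0256, 0.0641]].

Step 3 — form the quadratic (x - mu)^T · Sigma^{-1} · (x - mu):
  Sigma^{-1} · (x - mu) = (-0.2564, 0.141).
  (x - mu)^T · [Sigma^{-1} · (x - mu)] = (-3)·(-0.2564) + (1)·(0.141) = 0.9103.

Step 4 — take square root: d = √(0.9103) ≈ 0.9541.

d(x, mu) = √(0.9103) ≈ 0.9541


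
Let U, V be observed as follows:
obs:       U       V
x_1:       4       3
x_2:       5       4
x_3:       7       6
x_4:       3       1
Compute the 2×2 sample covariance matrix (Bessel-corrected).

Step 1 — column means:
  mean(U) = (4 + 5 + 7 + 3) / 4 = 19/4 = 4.75
  mean(V) = (3 + 4 + 6 + 1) / 4 = 14/4 = 3.5

Step 2 — sample covariance S[i,j] = (1/(n-1)) · Σ_k (x_{k,i} - mean_i) · (x_{k,j} - mean_j), with n-1 = 3.
  S[U,U] = ((-0.75)·(-0.75) + (0.25)·(0.25) + (2.25)·(2.25) + (-1.75)·(-1.75)) / 3 = 8.75/3 = 2.9167
  S[U,V] = ((-0.75)·(-0.5) + (0.25)·(0.5) + (2.25)·(2.5) + (-1.75)·(-2.5)) / 3 = 10.5/3 = 3.5
  S[V,V] = ((-0.5)·(-0.5) + (0.5)·(0.5) + (2.5)·(2.5) + (-2.5)·(-2.5)) / 3 = 13/3 = 4.3333

S is symmetric (S[j,i] = S[i,j]). Assembling:

S = [[2.9167, 3.5],
 [3.5, 4.3333]]


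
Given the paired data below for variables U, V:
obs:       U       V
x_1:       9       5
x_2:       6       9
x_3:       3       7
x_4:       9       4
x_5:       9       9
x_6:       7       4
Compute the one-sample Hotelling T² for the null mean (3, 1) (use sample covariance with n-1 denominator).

Step 1 — sample mean vector:
  mean(U) = (9 + 6 + 3 + 9 + 9 + 7) / 6 = 43/6 = 7.1667
  mean(V) = (5 + 9 + 7 + 4 + 9 + 4) / 6 = 38/6 = 6.3333
  x̄ = (7.1667, 6.3333),  deviation x̄ - mu_0 = (7.1667, 6.3333) - (3, 1) = (4.1667, 5.3333).

Step 2 — sample covariance matrix, S[i,j] = (1/(n-1)) · Σ_k (x_{k,i} - mean_i) · (x_{k,j} - mean_j), divisor n-1 = 5:
  S[U,U] = ((1.8333)·(1.8333) + (-1.1667)·(-1.1667) + (-4.1667)·(-4.1667) + (1.8333)·(1.8333) + (1.8333)·(1.8333) + (-0.1667)·(-0.1667)) / 5 = 28.8333/5 = 5.7667
  S[U,V] = ((1.8333)·(-1.3333) + (-1.1667)·(2.6667) + (-4.1667)·(0.6667) + (1.8333)·(-2.3333) + (1.8333)·(2.6667) + (-0.1667)·(-2.3333)) / 5 = -7.3333/5 = -1.4667
  S[V,V] = ((-1.3333)·(-1.3333) + (2.6667)·(2.6667) + (0.6667)·(0.6667) + (-2.3333)·(-2.3333) + (2.6667)·(2.6667) + (-2.3333)·(-2.3333)) / 5 = 27.3333/5 = 5.4667
  S = [[5.7667, -1.4667],
 [-1.4667, 5.4667]].

Step 3 — invert S. det(S) = 5.7667·5.4667 - (-1.4667)² = 29.3733.
  S^{-1} = (1/det) · [[d, -b], [-b, a]] = [[0.1861, 0.0499],
 [0.0499, 0.1963]].

Step 4 — quadratic form (x̄ - mu_0)^T · S^{-1} · (x̄ - mu_0):
  S^{-1} · (x̄ - mu_0) = (1.0418, 1.2551),
  (x̄ - mu_0)^T · [...] = (4.1667)·(1.0418) + (5.3333)·(1.2551) = 11.0346.

Step 5 — scale by n: T² = 6 · 11.0346 = 66.2074.

T² ≈ 66.2074


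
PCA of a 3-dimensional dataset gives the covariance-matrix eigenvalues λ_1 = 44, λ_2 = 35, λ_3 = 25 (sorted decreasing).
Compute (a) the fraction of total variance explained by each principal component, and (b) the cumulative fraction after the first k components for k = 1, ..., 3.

Step 1 — total variance = trace(Sigma) = Σ λ_i = 44 + 35 + 25 = 104.

Step 2 — fraction explained by component i = λ_i / Σ λ:
  PC1: 44/104 = 0.4231
  PC2: 35/104 = 0.3365
  PC3: 25/104 = 0.2404

Step 3 — cumulative fraction after k components = (λ_1 + ... + λ_k) / Σ λ:
  k = 1: 44/104 = 0.4231
  k = 2: (44 + 35)/104 = 79/104 = 0.7596
  k = 3: (44 + 35 + 25)/104 = 104/104 = 1

Summary (fraction, with percent):

explained: PC1 0.4231 (42.31%), PC2 0.3365 (33.65%), PC3 0.2404 (24.04%);  cumulative: 0.4231, 0.7596, 1


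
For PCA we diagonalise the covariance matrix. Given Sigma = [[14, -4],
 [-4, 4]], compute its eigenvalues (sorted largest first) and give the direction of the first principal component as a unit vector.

Step 1 — characteristic polynomial of 2×2 Sigma:
  det(Sigma - λI) = λ² - trace · λ + det = 0.
  trace = 14 + 4 = 18, det = 14·4 - (-4)² = 40.
Step 2 — discriminant:
  Δ = trace² - 4·det = 324 - 160 = 164.
Step 3 — eigenvalues:
  λ = (trace ± √Δ)/2 = (18 ± 12.8062)/2,
  λ_1 = 15.4031,  λ_2 = 2.5969.

Step 4 — unit eigenvector for λ_1: solve (Sigma - λ_1 I)v = 0. First row:
  (14 - 15.4031)·v_x + (-4)·v_y = 0, i.e. (-1.4031)·v_x + (-4)·v_y = 0,
  so v ∝ (b, λ_1 - a) = (-4, 1.4031); multiply by -1 so the first entry is positive: u = (4, -1.4031).
  ||u|| = √((4)² + (-1.4031)²) = √(17.9688) ≈ 4.239,
  v_1 = u/||u|| ≈ (0.9436, -0.331) (||v_1|| = 1).

λ_1 = 15.4031,  λ_2 = 2.5969;  v_1 ≈ (0.9436, -0.331)


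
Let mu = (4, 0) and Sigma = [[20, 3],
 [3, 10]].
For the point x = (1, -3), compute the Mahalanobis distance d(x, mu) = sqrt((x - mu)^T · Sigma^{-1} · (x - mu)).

Step 1 — centre the observation: (x - mu) = (-3, -3).

Step 2 — invert Sigma. det(Sigma) = 20·10 - (3)² = 191.
  Sigma^{-1} = (1/det) · [[d, -b], [-b, a]] = [[0.0524, -0.0157],
 [-0.0157, 0.1047]].

Step 3 — form the quadratic (x - mu)^T · Sigma^{-1} · (x - mu):
  Sigma^{-1} · (x - mu) = (-0.1099, -0.267).
  (x - mu)^T · [Sigma^{-1} · (x - mu)] = (-3)·(-0.1099) + (-3)·(-0.267) = 1.1309.

Step 4 — take square root: d = √(1.1309) ≈ 1.0634.

d(x, mu) = √(1.1309) ≈ 1.0634


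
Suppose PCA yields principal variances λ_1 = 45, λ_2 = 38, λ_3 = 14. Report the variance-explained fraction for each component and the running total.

Step 1 — total variance = trace(Sigma) = Σ λ_i = 45 + 38 + 14 = 97.

Step 2 — fraction explained by component i = λ_i / Σ λ:
  PC1: 45/97 = 0.4639
  PC2: 38/97 = 0.3918
  PC3: 14/97 = 0.1443

Step 3 — cumulative fraction after k components = (λ_1 + ... + λ_k) / Σ λ:
  k = 1: 45/97 = 0.4639
  k = 2: (45 + 38)/97 = 83/97 = 0.8557
  k = 3: (45 + 38 + 14)/97 = 97/97 = 1

Summary (fraction, with percent):

explained: PC1 0.4639 (46.39%), PC2 0.3918 (39.18%), PC3 0.1443 (14.43%);  cumulative: 0.4639, 0.8557, 1


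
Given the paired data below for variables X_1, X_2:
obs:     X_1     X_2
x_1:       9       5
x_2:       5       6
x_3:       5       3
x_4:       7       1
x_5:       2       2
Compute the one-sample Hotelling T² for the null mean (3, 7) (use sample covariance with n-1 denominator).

Step 1 — sample mean vector:
  mean(X_1) = (9 + 5 + 5 + 7 + 2) / 5 = 28/5 = 5.6
  mean(X_2) = (5 + 6 + 3 + 1 + 2) / 5 = 17/5 = 3.4
  x̄ = (5.6, 3.4),  deviation x̄ - mu_0 = (5.6, 3.4) - (3, 7) = (2.6, -3.6).

Step 2 — sample covariance matrix, S[i,j] = (1/(n-1)) · Σ_k (x_{k,i} - mean_i) · (x_{k,j} - mean_j), divisor n-1 = 4:
  S[X_1,X_1] = ((3.4)·(3.4) + (-0.6)·(-0.6) + (-0.6)·(-0.6) + (1.4)·(1.4) + (-3.6)·(-3.6)) / 4 = 27.2/4 = 6.8
  S[X_1,X_2] = ((3.4)·(1.6) + (-0.6)·(2.6) + (-0.6)·(-0.4) + (1.4)·(-2.4) + (-3.6)·(-1.4)) / 4 = 5.8/4 = 1.45
  S[X_2,X_2] = ((1.6)·(1.6) + (2.6)·(2.6) + (-0.4)·(-0.4) + (-2.4)·(-2.4) + (-1.4)·(-1.4)) / 4 = 17.2/4 = 4.3
  S = [[6.8, 1.45],
 [1.45, 4.3]].

Step 3 — invert S. det(S) = 6.8·4.3 - (1.45)² = 27.1375.
  S^{-1} = (1/det) · [[d, -b], [-b, a]] = [[0.1585, -0.0534],
 [-0.0534, 0.2506]].

Step 4 — quadratic form (x̄ - mu_0)^T · S^{-1} · (x̄ - mu_0):
  S^{-1} · (x̄ - mu_0) = (0.6043, -1.041),
  (x̄ - mu_0)^T · [...] = (2.6)·(0.6043) + (-3.6)·(-1.041) = 5.3188.

Step 5 — scale by n: T² = 5 · 5.3188 = 26.5942.

T² ≈ 26.5942


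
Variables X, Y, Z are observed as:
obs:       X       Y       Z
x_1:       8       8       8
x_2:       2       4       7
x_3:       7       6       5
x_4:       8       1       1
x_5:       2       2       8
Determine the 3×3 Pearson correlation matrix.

Step 1 — column means:
  mean(X) = (8 + 2 + 7 + 8 + 2) / 5 = 27/5 = 5.4
  mean(Y) = (8 + 4 + 6 + 1 + 2) / 5 = 21/5 = 4.2
  mean(Z) = (8 + 7 + 5 + 1 + 8) / 5 = 29/5 = 5.8

Step 2 — sample variances and covariances s[i,j] = (1/(n-1)) · Σ_k (x_{k,i} - mean_i) · (x_{k,j} - mean_j), with n-1 = 4:
  s[X,X] = ((2.6)·(2.6) + (-3.4)·(-3.4) + (1.6)·(1.6) + (2.6)·(2.6) + (-3.4)·(-3.4)) / 4 = 39.2/4 = 9.8
  s[X,Y] = ((2.6)·(3.8) + (-3.4)·(-0.2) + (1.6)·(1.8) + (2.6)·(-3.2) + (-3.4)·(-2.2)) / 4 = 12.6/4 = 3.15
  s[X,Z] = ((2.6)·(2.2) + (-3.4)·(1.2) + (1.6)·(-0.8) + (2.6)·(-4.8) + (-3.4)·(2.2)) / 4 = -19.6/4 = -4.9
  s[Y,Y] = ((3.8)·(3.8) + (-0.2)·(-0.2) + (1.8)·(1.8) + (-3.2)·(-3.2) + (-2.2)·(-2.2)) / 4 = 32.8/4 = 8.2
  s[Y,Z] = ((3.8)·(2.2) + (-0.2)·(1.2) + (1.8)·(-0.8) + (-3.2)·(-4.8) + (-2.2)·(2.2)) / 4 = 17.2/4 = 4.3
  s[Z,Z] = ((2.2)·(2.2) + (1.2)·(1.2) + (-0.8)·(-0.8) + (-4.8)·(-4.8) + (2.2)·(2.2)) / 4 = 34.8/4 = 8.7
  Sample standard deviations s_i = √(s[i,i]):
  s(X) = √(9.8) = 3.1305
  s(Y) = √(8.2) = 2.8636
  s(Z) = √(8.7) = 2.9496

Step 3 — r_{ij} = s_{ij} / (s_i · s_j):
  r[X,X] = 1 (diagonal).
  r[X,Y] = 3.15 / (3.1305 · 2.8636) = 3.15 / 8.9644 = 0.3514
  r[X,Z] = -4.9 / (3.1305 · 2.9496) = -4.9 / 9.2336 = -0.5307
  r[Y,Y] = 1 (diagonal).
  r[Y,Z] = 4.3 / (2.8636 · 2.9496) = 4.3 / 8.4463 = 0.5091
  r[Z,Z] = 1 (diagonal).

R is symmetric with unit diagonal. Assembling:

R = [[1, 0.3514, -0.5307],
 [0.3514, 1, 0.5091],
 [-0.5307, 0.5091, 1]]


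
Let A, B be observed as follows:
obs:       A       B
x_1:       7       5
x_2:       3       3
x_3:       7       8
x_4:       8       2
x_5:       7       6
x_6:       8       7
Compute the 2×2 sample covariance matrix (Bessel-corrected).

Step 1 — column means:
  mean(A) = (7 + 3 + 7 + 8 + 7 + 8) / 6 = 40/6 = 6.6667
  mean(B) = (5 + 3 + 8 + 2 + 6 + 7) / 6 = 31/6 = 5.1667

Step 2 — sample covariance S[i,j] = (1/(n-1)) · Σ_k (x_{k,i} - mean_i) · (x_{k,j} - mean_j), with n-1 = 5.
  S[A,A] = ((0.3333)·(0.3333) + (-3.6667)·(-3.6667) + (0.3333)·(0.3333) + (1.3333)·(1.3333) + (0.3333)·(0.3333) + (1.3333)·(1.3333)) / 5 = 17.3333/5 = 3.4667
  S[A,B] = ((0.3333)·(-0.1667) + (-3.6667)·(-2.1667) + (0.3333)·(2.8333) + (1.3333)·(-3.1667) + (0.3333)·(0.8333) + (1.3333)·(1.8333)) / 5 = 7.3333/5 = 1.4667
  S[B,B] = ((-0.1667)·(-0.1667) + (-2.1667)·(-2.1667) + (2.8333)·(2.8333) + (-3.1667)·(-3.1667) + (0.8333)·(0.8333) + (1.8333)·(1.8333)) / 5 = 26.8333/5 = 5.3667

S is symmetric (S[j,i] = S[i,j]). Assembling:

S = [[3.4667, 1.4667],
 [1.4667, 5.3667]]


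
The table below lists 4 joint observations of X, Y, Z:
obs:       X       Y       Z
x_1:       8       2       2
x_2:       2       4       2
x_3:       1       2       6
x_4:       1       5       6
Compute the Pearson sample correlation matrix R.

Step 1 — column means:
  mean(X) = (8 + 2 + 1 + 1) / 4 = 12/4 = 3
  mean(Y) = (2 + 4 + 2 + 5) / 4 = 13/4 = 3.25
  mean(Z) = (2 + 2 + 6 + 6) / 4 = 16/4 = 4

Step 2 — sample variances and covariances s[i,j] = (1/(n-1)) · Σ_k (x_{k,i} - mean_i) · (x_{k,j} - mean_j), with n-1 = 3:
  s[X,X] = ((5)·(5) + (-1)·(-1) + (-2)·(-2) + (-2)·(-2)) / 3 = 34/3 = 11.3333
  s[X,Y] = ((5)·(-1.25) + (-1)·(0.75) + (-2)·(-1.25) + (-2)·(1.75)) / 3 = -8/3 = -2.6667
  s[X,Z] = ((5)·(-2) + (-1)·(-2) + (-2)·(2) + (-2)·(2)) / 3 = -16/3 = -5.3333
  s[Y,Y] = ((-1.25)·(-1.25) + (0.75)·(0.75) + (-1.25)·(-1.25) + (1.75)·(1.75)) / 3 = 6.75/3 = 2.25
  s[Y,Z] = ((-1.25)·(-2) + (0.75)·(-2) + (-1.25)·(2) + (1.75)·(2)) / 3 = 2/3 = 0.6667
  s[Z,Z] = ((-2)·(-2) + (-2)·(-2) + (2)·(2) + (2)·(2)) / 3 = 16/3 = 5.3333
  Sample standard deviations s_i = √(s[i,i]):
  s(X) = √(11.3333) = 3.3665
  s(Y) = √(2.25) = 1.5
  s(Z) = √(5.3333) = 2.3094

Step 3 — r_{ij} = s_{ij} / (s_i · s_j):
  r[X,X] = 1 (diagonal).
  r[X,Y] = -2.6667 / (3.3665 · 1.5) = -2.6667 / 5.0498 = -0.5281
  r[X,Z] = -5.3333 / (3.3665 · 2.3094) = -5.3333 / 7.7746 = -0.686
  r[Y,Y] = 1 (diagonal).
  r[Y,Z] = 0.6667 / (1.5 · 2.3094) = 0.6667 / 3.4641 = 0.1925
  r[Z,Z] = 1 (diagonal).

R is symmetric with unit diagonal. Assembling:

R = [[1, -0.5281, -0.686],
 [-0.5281, 1, 0.1925],
 [-0.686, 0.1925, 1]]


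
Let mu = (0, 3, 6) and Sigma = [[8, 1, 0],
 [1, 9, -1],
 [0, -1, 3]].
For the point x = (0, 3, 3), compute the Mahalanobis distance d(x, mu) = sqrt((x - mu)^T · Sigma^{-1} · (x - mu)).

Step 1 — centre the observation: (x - mu) = (0, 0, -3).

Step 2 — invert Sigma (cofactor / det for 3×3, or solve directly):
  Sigma^{-1} = [[0.1268, -0.0146, -0.0049],
 [-0.0146, 0.1171, 0.039],
 [-0.0049, 0.039, 0.3463]].

Step 3 — form the quadratic (x - mu)^T · Sigma^{-1} · (x - mu):
  Sigma^{-1} · (x - mu) = (0.0146, -0.1171, -1.039).
  (x - mu)^T · [Sigma^{-1} · (x - mu)] = (0)·(0.0146) + (0)·(-0.1171) + (-3)·(-1.039) = 3.1171.

Step 4 — take square root: d = √(3.1171) ≈ 1.7655.

d(x, mu) = √(3.1171) ≈ 1.7655


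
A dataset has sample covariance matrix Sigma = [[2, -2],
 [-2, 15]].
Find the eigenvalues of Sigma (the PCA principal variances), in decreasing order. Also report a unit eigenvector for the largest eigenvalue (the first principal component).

Step 1 — characteristic polynomial of 2×2 Sigma:
  det(Sigma - λI) = λ² - trace · λ + det = 0.
  trace = 2 + 15 = 17, det = 2·15 - (-2)² = 26.
Step 2 — discriminant:
  Δ = trace² - 4·det = 289 - 104 = 185.
Step 3 — eigenvalues:
  λ = (trace ± √Δ)/2 = (17 ± 13.6015)/2,
  λ_1 = 15.3007,  λ_2 = 1.6993.

Step 4 — unit eigenvector for λ_1: solve (Sigma - λ_1 I)v = 0. First row:
  (2 - 15.3007)·v_x + (-2)·v_y = 0, i.e. (-13.3007)·v_x + (-2)·v_y = 0,
  so v ∝ (b, λ_1 - a) = (-2, 13.3007); multiply by -1 so the first entry is positive: u = (2, -13.3007).
  ||u|| = √((2)² + (-13.3007)²) = √(180.9096) ≈ 13.4503,
  v_1 = u/||u|| ≈ (0.1487, -0.9889) (||v_1|| = 1).

λ_1 = 15.3007,  λ_2 = 1.6993;  v_1 ≈ (0.1487, -0.9889)


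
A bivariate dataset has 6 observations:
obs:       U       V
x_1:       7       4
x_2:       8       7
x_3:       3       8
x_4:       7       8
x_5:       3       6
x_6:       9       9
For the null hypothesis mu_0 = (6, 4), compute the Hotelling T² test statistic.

Step 1 — sample mean vector:
  mean(U) = (7 + 8 + 3 + 7 + 3 + 9) / 6 = 37/6 = 6.1667
  mean(V) = (4 + 7 + 8 + 8 + 6 + 9) / 6 = 42/6 = 7
  x̄ = (6.1667, 7),  deviation x̄ - mu_0 = (6.1667, 7) - (6, 4) = (0.1667, 3).

Step 2 — sample covariance matrix, S[i,j] = (1/(n-1)) · Σ_k (x_{k,i} - mean_i) · (x_{k,j} - mean_j), divisor n-1 = 5:
  S[U,U] = ((0.8333)·(0.8333) + (1.8333)·(1.8333) + (-3.1667)·(-3.1667) + (0.8333)·(0.8333) + (-3.1667)·(-3.1667) + (2.8333)·(2.8333)) / 5 = 32.8333/5 = 6.5667
  S[U,V] = ((0.8333)·(-3) + (1.8333)·(0) + (-3.1667)·(1) + (0.8333)·(1) + (-3.1667)·(-1) + (2.8333)·(2)) / 5 = 4/5 = 0.8
  S[V,V] = ((-3)·(-3) + (0)·(0) + (1)·(1) + (1)·(1) + (-1)·(-1) + (2)·(2)) / 5 = 16/5 = 3.2
  S = [[6.5667, 0.8],
 [0.8, 3.2]].

Step 3 — invert S. det(S) = 6.5667·3.2 - (0.8)² = 20.3733.
  S^{-1} = (1/det) · [[d, -b], [-b, a]] = [[0.1571, -0.0393],
 [-0.0393, 0.3223]].

Step 4 — quadratic form (x̄ - mu_0)^T · S^{-1} · (x̄ - mu_0):
  S^{-1} · (x̄ - mu_0) = (-0.0916, 0.9604),
  (x̄ - mu_0)^T · [...] = (0.1667)·(-0.0916) + (3)·(0.9604) = 2.8659.

Step 5 — scale by n: T² = 6 · 2.8659 = 17.1957.

T² ≈ 17.1957


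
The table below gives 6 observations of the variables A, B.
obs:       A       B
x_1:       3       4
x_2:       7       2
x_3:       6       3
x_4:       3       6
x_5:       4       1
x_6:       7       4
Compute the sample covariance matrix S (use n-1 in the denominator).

Step 1 — column means:
  mean(A) = (3 + 7 + 6 + 3 + 4 + 7) / 6 = 30/6 = 5
  mean(B) = (4 + 2 + 3 + 6 + 1 + 4) / 6 = 20/6 = 3.3333

Step 2 — sample covariance S[i,j] = (1/(n-1)) · Σ_k (x_{k,i} - mean_i) · (x_{k,j} - mean_j), with n-1 = 5.
  S[A,A] = ((-2)·(-2) + (2)·(2) + (1)·(1) + (-2)·(-2) + (-1)·(-1) + (2)·(2)) / 5 = 18/5 = 3.6
  S[A,B] = ((-2)·(0.6667) + (2)·(-1.3333) + (1)·(-0.3333) + (-2)·(2.6667) + (-1)·(-2.3333) + (2)·(0.6667)) / 5 = -6/5 = -1.2
  S[B,B] = ((0.6667)·(0.6667) + (-1.3333)·(-1.3333) + (-0.3333)·(-0.3333) + (2.6667)·(2.6667) + (-2.3333)·(-2.3333) + (0.6667)·(0.6667)) / 5 = 15.3333/5 = 3.0667

S is symmetric (S[j,i] = S[i,j]). Assembling:

S = [[3.6, -1.2],
 [-1.2, 3.0667]]


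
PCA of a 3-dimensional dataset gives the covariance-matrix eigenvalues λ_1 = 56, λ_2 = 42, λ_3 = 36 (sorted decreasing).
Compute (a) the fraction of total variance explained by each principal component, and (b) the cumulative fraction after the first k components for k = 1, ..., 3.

Step 1 — total variance = trace(Sigma) = Σ λ_i = 56 + 42 + 36 = 134.

Step 2 — fraction explained by component i = λ_i / Σ λ:
  PC1: 56/134 = 0.4179
  PC2: 42/134 = 0.3134
  PC3: 36/134 = 0.2687

Step 3 — cumulative fraction after k components = (λ_1 + ... + λ_k) / Σ λ:
  k = 1: 56/134 = 0.4179
  k = 2: (56 + 42)/134 = 98/134 = 0.7313
  k = 3: (56 + 42 + 36)/134 = 134/134 = 1

Summary (fraction, with percent):

explained: PC1 0.4179 (41.79%), PC2 0.3134 (31.34%), PC3 0.2687 (26.87%);  cumulative: 0.4179, 0.7313, 1


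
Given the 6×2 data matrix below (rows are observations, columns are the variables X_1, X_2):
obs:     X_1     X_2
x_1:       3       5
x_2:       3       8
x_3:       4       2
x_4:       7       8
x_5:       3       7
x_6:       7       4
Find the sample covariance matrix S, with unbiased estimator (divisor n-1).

Step 1 — column means:
  mean(X_1) = (3 + 3 + 4 + 7 + 3 + 7) / 6 = 27/6 = 4.5
  mean(X_2) = (5 + 8 + 2 + 8 + 7 + 4) / 6 = 34/6 = 5.6667

Step 2 — sample covariance S[i,j] = (1/(n-1)) · Σ_k (x_{k,i} - mean_i) · (x_{k,j} - mean_j), with n-1 = 5.
  S[X_1,X_1] = ((-1.5)·(-1.5) + (-1.5)·(-1.5) + (-0.5)·(-0.5) + (2.5)·(2.5) + (-1.5)·(-1.5) + (2.5)·(2.5)) / 5 = 19.5/5 = 3.9
  S[X_1,X_2] = ((-1.5)·(-0.6667) + (-1.5)·(2.3333) + (-0.5)·(-3.6667) + (2.5)·(2.3333) + (-1.5)·(1.3333) + (2.5)·(-1.6667)) / 5 = -1/5 = -0.2
  S[X_2,X_2] = ((-0.6667)·(-0.6667) + (2.3333)·(2.3333) + (-3.6667)·(-3.6667) + (2.3333)·(2.3333) + (1.3333)·(1.3333) + (-1.6667)·(-1.6667)) / 5 = 29.3333/5 = 5.8667

S is symmetric (S[j,i] = S[i,j]). Assembling:

S = [[3.9, -0.2],
 [-0.2, 5.8667]]
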